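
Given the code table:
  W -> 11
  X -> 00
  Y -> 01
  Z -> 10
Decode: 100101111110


Decoding:
10 -> Z
01 -> Y
01 -> Y
11 -> W
11 -> W
10 -> Z


Result: ZYYWWZ


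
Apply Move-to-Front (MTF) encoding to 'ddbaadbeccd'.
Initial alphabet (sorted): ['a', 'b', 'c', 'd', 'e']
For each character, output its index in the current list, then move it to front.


MTF encoding:
'd': index 3 in ['a', 'b', 'c', 'd', 'e'] -> ['d', 'a', 'b', 'c', 'e']
'd': index 0 in ['d', 'a', 'b', 'c', 'e'] -> ['d', 'a', 'b', 'c', 'e']
'b': index 2 in ['d', 'a', 'b', 'c', 'e'] -> ['b', 'd', 'a', 'c', 'e']
'a': index 2 in ['b', 'd', 'a', 'c', 'e'] -> ['a', 'b', 'd', 'c', 'e']
'a': index 0 in ['a', 'b', 'd', 'c', 'e'] -> ['a', 'b', 'd', 'c', 'e']
'd': index 2 in ['a', 'b', 'd', 'c', 'e'] -> ['d', 'a', 'b', 'c', 'e']
'b': index 2 in ['d', 'a', 'b', 'c', 'e'] -> ['b', 'd', 'a', 'c', 'e']
'e': index 4 in ['b', 'd', 'a', 'c', 'e'] -> ['e', 'b', 'd', 'a', 'c']
'c': index 4 in ['e', 'b', 'd', 'a', 'c'] -> ['c', 'e', 'b', 'd', 'a']
'c': index 0 in ['c', 'e', 'b', 'd', 'a'] -> ['c', 'e', 'b', 'd', 'a']
'd': index 3 in ['c', 'e', 'b', 'd', 'a'] -> ['d', 'c', 'e', 'b', 'a']


Output: [3, 0, 2, 2, 0, 2, 2, 4, 4, 0, 3]


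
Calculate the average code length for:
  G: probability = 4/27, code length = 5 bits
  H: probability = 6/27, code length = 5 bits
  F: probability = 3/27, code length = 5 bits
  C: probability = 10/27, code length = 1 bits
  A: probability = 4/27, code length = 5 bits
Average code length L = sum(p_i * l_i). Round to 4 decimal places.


Weighted contributions p_i * l_i:
  G: (4/27) * 5 = 20/27
  H: (6/27) * 5 = 30/27
  F: (3/27) * 5 = 15/27
  C: (10/27) * 1 = 10/27
  A: (4/27) * 5 = 20/27
Sum = (20 + 30 + 15 + 10 + 20)/27 = 95/27

L = 95/27 = 3.5185 bits/symbol


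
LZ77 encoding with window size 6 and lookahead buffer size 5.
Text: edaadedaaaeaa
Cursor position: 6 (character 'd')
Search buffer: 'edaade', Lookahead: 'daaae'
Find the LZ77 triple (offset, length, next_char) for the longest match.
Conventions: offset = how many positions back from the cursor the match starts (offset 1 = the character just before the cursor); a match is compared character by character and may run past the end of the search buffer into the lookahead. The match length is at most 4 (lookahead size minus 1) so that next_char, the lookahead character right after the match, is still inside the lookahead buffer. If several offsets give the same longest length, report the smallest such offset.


Try each offset into the search buffer:
  offset=1 (pos 5, char 'e'): match length 0
  offset=2 (pos 4, char 'd'): match length 1
  offset=3 (pos 3, char 'a'): match length 0
  offset=4 (pos 2, char 'a'): match length 0
  offset=5 (pos 1, char 'd'): match length 3
  offset=6 (pos 0, char 'e'): match length 0
Longest match has length 3 at offset 5.
next_char = character at position 6 + 3 = 9 -> 'a'

Best match: offset=5, length=3 (matching 'daa' starting at position 1)
LZ77 triple: (5, 3, 'a')


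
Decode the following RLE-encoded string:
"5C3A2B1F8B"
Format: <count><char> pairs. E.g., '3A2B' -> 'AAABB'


Expanding each <count><char> pair:
  5C -> 'CCCCC'
  3A -> 'AAA'
  2B -> 'BB'
  1F -> 'F'
  8B -> 'BBBBBBBB'

Decoded = CCCCCAAABBFBBBBBBBB


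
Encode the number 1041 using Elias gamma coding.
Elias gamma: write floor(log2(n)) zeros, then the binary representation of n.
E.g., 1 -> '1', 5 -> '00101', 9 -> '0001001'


num_bits = floor(log2(1041)) + 1 = 11
leading_zeros = num_bits - 1 = 10
binary(1041) = 10000010001

Elias gamma(1041) = '0000000000' + '10000010001' = 000000000010000010001 (21 bits)


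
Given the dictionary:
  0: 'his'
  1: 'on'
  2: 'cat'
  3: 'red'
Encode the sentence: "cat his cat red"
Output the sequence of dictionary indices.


Look up each word in the dictionary:
  'cat' -> 2
  'his' -> 0
  'cat' -> 2
  'red' -> 3

Encoded: [2, 0, 2, 3]


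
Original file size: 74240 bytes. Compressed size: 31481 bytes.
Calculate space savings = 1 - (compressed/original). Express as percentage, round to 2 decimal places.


ratio = compressed/original = 31481/74240 = 0.424044
savings = 1 - ratio = 1 - 0.424044 = 0.575956
as a percentage: 0.575956 * 100 = 57.6%

Space savings = 1 - 31481/74240 = 57.6%


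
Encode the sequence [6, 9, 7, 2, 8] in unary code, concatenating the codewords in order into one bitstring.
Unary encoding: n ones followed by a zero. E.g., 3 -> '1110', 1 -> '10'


Encode each number as n ones followed by a terminating 0:
  6 -> 1111110 (7 bits)
  9 -> 1111111110 (10 bits)
  7 -> 11111110 (8 bits)
  2 -> 110 (3 bits)
  8 -> 111111110 (9 bits)
Total length = 7 + 10 + 8 + 3 + 9 = 37 bits.

Unary([6, 9, 7, 2, 8]) = 1111110111111111011111110110111111110 (37 bits)


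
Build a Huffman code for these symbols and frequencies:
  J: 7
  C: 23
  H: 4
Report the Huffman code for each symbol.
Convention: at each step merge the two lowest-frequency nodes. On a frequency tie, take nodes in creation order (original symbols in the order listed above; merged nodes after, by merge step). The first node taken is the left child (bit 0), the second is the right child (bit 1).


Huffman tree construction:
Step 1: Merge H(4) + J(7) = 11
Step 2: Merge (H+J)(11) + C(23) = 34
Read each symbol's code off the tree from the root (left child = 0, right child = 1).

Codes:
  J: 01 (length 2)
  C: 1 (length 1)
  H: 00 (length 2)
Average code length: 45/34 = 1.3235 bits/symbol


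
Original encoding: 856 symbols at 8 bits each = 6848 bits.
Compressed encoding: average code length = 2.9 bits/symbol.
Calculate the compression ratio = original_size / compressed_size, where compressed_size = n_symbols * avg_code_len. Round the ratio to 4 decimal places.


original_size = n_symbols * orig_bits = 856 * 8 = 6848 bits
compressed_size = n_symbols * avg_code_len = 856 * 2.9 = 2482.4 bits
ratio = original_size / compressed_size = 6848 / 2482.4 = 2.7586

Compression ratio = 2.7586


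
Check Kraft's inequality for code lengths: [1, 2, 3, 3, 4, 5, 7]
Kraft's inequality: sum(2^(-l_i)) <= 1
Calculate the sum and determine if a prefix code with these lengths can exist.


Sum = 2^(-1) + 2^(-2) + 2^(-3) + 2^(-3) + 2^(-4) + 2^(-5) + 2^(-7)
    = 0.5 + 0.25 + 0.125 + 0.125 + 0.0625 + 0.03125 + 0.0078125
    = 141/128 = 1.1015625
Since 1.1015625 > 1, Kraft's inequality is NOT satisfied.
A prefix code with these lengths CANNOT exist.

Kraft sum = 1.1015625. Not satisfied.


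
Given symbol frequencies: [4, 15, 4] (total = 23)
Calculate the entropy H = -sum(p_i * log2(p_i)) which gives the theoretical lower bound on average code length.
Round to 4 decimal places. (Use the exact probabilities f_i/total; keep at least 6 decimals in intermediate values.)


Per-symbol terms -p_i * log2(p_i) with p_i = f_i/23:
  p = 4/23 = 0.173913: log2(p) = -2.523562, -p*log2(p) = 0.438880
  p = 15/23 = 0.652174: log2(p) = -0.616671, -p*log2(p) = 0.402177
  p = 4/23 = 0.173913: log2(p) = -2.523562, -p*log2(p) = 0.438880
H = 0.438880 + 0.402177 + 0.438880 = 1.279937

H = 1.2799 bits/symbol


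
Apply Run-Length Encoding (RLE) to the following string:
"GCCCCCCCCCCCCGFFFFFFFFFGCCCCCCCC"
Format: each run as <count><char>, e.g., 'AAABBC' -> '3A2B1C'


Scanning runs left to right:
  i=0: run of 'G' x 1 -> '1G'
  i=1: run of 'C' x 12 -> '12C'
  i=13: run of 'G' x 1 -> '1G'
  i=14: run of 'F' x 9 -> '9F'
  i=23: run of 'G' x 1 -> '1G'
  i=24: run of 'C' x 8 -> '8C'

RLE = 1G12C1G9F1G8C


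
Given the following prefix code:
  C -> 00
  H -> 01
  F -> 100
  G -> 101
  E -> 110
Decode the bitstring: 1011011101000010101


Decoding step by step:
Bits 101 -> G
Bits 101 -> G
Bits 110 -> E
Bits 100 -> F
Bits 00 -> C
Bits 101 -> G
Bits 01 -> H


Decoded message: GGEFCGH


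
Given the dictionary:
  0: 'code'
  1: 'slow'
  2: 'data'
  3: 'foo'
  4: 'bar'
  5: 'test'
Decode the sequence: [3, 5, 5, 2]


Look up each index in the dictionary:
  3 -> 'foo'
  5 -> 'test'
  5 -> 'test'
  2 -> 'data'

Decoded: "foo test test data"


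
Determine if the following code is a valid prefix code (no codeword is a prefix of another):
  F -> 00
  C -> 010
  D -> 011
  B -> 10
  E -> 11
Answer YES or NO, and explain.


Checking each pair (does one codeword prefix another?):
  F='00' vs C='010': no prefix
  F='00' vs D='011': no prefix
  F='00' vs B='10': no prefix
  F='00' vs E='11': no prefix
  C='010' vs F='00': no prefix
  C='010' vs D='011': no prefix
  C='010' vs B='10': no prefix
  C='010' vs E='11': no prefix
  D='011' vs F='00': no prefix
  D='011' vs C='010': no prefix
  D='011' vs B='10': no prefix
  D='011' vs E='11': no prefix
  B='10' vs F='00': no prefix
  B='10' vs C='010': no prefix
  B='10' vs D='011': no prefix
  B='10' vs E='11': no prefix
  E='11' vs F='00': no prefix
  E='11' vs C='010': no prefix
  E='11' vs D='011': no prefix
  E='11' vs B='10': no prefix
No violation found over all pairs.

YES -- this is a valid prefix code. No codeword is a prefix of any other codeword.


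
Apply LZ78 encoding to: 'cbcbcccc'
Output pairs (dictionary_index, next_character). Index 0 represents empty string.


LZ78 encoding steps:
Dictionary: {0: ''}
Step 1: w='' (idx 0), next='c' -> output (0, 'c'), add 'c' as idx 1
Step 2: w='' (idx 0), next='b' -> output (0, 'b'), add 'b' as idx 2
Step 3: w='c' (idx 1), next='b' -> output (1, 'b'), add 'cb' as idx 3
Step 4: w='c' (idx 1), next='c' -> output (1, 'c'), add 'cc' as idx 4
Step 5: w='cc' (idx 4), end of input -> output (4, '')


Encoded: [(0, 'c'), (0, 'b'), (1, 'b'), (1, 'c'), (4, '')]


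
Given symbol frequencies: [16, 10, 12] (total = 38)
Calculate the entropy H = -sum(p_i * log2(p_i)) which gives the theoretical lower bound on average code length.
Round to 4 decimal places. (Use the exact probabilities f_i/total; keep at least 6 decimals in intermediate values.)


Per-symbol terms -p_i * log2(p_i) with p_i = f_i/38:
  p = 16/38 = 0.421053: log2(p) = -1.247928, -p*log2(p) = 0.525443
  p = 10/38 = 0.263158: log2(p) = -1.925999, -p*log2(p) = 0.506842
  p = 12/38 = 0.315789: log2(p) = -1.662965, -p*log2(p) = 0.525147
H = 0.525443 + 0.506842 + 0.525147 = 1.557432

H = 1.5574 bits/symbol


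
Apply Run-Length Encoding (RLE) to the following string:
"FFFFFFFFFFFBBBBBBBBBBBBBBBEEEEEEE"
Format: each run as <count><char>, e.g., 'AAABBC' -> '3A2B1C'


Scanning runs left to right:
  i=0: run of 'F' x 11 -> '11F'
  i=11: run of 'B' x 15 -> '15B'
  i=26: run of 'E' x 7 -> '7E'

RLE = 11F15B7E


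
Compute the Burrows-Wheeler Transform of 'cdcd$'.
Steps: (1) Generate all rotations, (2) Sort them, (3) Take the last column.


Rotations (sorted):
  0: $cdcd -> last char: d
  1: cd$cd -> last char: d
  2: cdcd$ -> last char: $
  3: d$cdc -> last char: c
  4: dcd$c -> last char: c


BWT = dd$cc


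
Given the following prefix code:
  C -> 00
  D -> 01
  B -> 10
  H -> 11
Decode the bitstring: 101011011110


Decoding step by step:
Bits 10 -> B
Bits 10 -> B
Bits 11 -> H
Bits 01 -> D
Bits 11 -> H
Bits 10 -> B


Decoded message: BBHDHB


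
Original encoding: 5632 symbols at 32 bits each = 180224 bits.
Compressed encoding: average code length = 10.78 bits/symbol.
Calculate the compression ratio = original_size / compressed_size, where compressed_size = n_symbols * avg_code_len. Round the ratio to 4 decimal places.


original_size = n_symbols * orig_bits = 5632 * 32 = 180224 bits
compressed_size = n_symbols * avg_code_len = 5632 * 10.78 = 60712.96 bits
ratio = original_size / compressed_size = 180224 / 60712.96 = 2.9685

Compression ratio = 2.9685


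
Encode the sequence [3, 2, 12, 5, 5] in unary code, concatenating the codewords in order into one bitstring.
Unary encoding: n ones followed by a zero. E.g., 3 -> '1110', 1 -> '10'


Encode each number as n ones followed by a terminating 0:
  3 -> 1110 (4 bits)
  2 -> 110 (3 bits)
  12 -> 1111111111110 (13 bits)
  5 -> 111110 (6 bits)
  5 -> 111110 (6 bits)
Total length = 4 + 3 + 13 + 6 + 6 = 32 bits.

Unary([3, 2, 12, 5, 5]) = 11101101111111111110111110111110 (32 bits)


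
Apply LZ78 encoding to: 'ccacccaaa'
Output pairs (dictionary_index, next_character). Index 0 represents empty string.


LZ78 encoding steps:
Dictionary: {0: ''}
Step 1: w='' (idx 0), next='c' -> output (0, 'c'), add 'c' as idx 1
Step 2: w='c' (idx 1), next='a' -> output (1, 'a'), add 'ca' as idx 2
Step 3: w='c' (idx 1), next='c' -> output (1, 'c'), add 'cc' as idx 3
Step 4: w='ca' (idx 2), next='a' -> output (2, 'a'), add 'caa' as idx 4
Step 5: w='' (idx 0), next='a' -> output (0, 'a'), add 'a' as idx 5


Encoded: [(0, 'c'), (1, 'a'), (1, 'c'), (2, 'a'), (0, 'a')]


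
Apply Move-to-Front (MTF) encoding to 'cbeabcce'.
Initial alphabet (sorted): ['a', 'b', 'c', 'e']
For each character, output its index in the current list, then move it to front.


MTF encoding:
'c': index 2 in ['a', 'b', 'c', 'e'] -> ['c', 'a', 'b', 'e']
'b': index 2 in ['c', 'a', 'b', 'e'] -> ['b', 'c', 'a', 'e']
'e': index 3 in ['b', 'c', 'a', 'e'] -> ['e', 'b', 'c', 'a']
'a': index 3 in ['e', 'b', 'c', 'a'] -> ['a', 'e', 'b', 'c']
'b': index 2 in ['a', 'e', 'b', 'c'] -> ['b', 'a', 'e', 'c']
'c': index 3 in ['b', 'a', 'e', 'c'] -> ['c', 'b', 'a', 'e']
'c': index 0 in ['c', 'b', 'a', 'e'] -> ['c', 'b', 'a', 'e']
'e': index 3 in ['c', 'b', 'a', 'e'] -> ['e', 'c', 'b', 'a']


Output: [2, 2, 3, 3, 2, 3, 0, 3]


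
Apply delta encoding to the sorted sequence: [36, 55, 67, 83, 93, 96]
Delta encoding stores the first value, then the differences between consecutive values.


First value: 36
Deltas:
  55 - 36 = 19
  67 - 55 = 12
  83 - 67 = 16
  93 - 83 = 10
  96 - 93 = 3


Delta encoded: [36, 19, 12, 16, 10, 3]


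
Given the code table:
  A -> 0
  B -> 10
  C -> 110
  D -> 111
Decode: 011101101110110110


Decoding:
0 -> A
111 -> D
0 -> A
110 -> C
111 -> D
0 -> A
110 -> C
110 -> C


Result: ADACDACC


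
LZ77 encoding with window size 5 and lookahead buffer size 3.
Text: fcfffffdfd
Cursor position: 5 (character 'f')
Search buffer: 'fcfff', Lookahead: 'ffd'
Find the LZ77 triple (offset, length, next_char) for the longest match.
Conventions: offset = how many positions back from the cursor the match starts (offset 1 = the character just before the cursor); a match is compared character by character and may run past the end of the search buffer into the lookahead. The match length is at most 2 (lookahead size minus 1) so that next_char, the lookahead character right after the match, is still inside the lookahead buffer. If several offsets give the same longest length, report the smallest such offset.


Try each offset into the search buffer:
  offset=1 (pos 4, char 'f'): match length 2
  offset=2 (pos 3, char 'f'): match length 2
  offset=3 (pos 2, char 'f'): match length 2
  offset=4 (pos 1, char 'c'): match length 0
  offset=5 (pos 0, char 'f'): match length 1
Longest match has length 2, found at offsets 1, 2, 3; take the smallest, offset 1.
next_char = character at position 5 + 2 = 7 -> 'd'

Best match: offset=1, length=2 (matching 'ff' starting at position 4)
LZ77 triple: (1, 2, 'd')


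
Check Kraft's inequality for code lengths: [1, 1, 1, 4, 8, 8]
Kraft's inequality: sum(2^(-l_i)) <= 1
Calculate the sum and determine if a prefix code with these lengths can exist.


Sum = 2^(-1) + 2^(-1) + 2^(-1) + 2^(-4) + 2^(-8) + 2^(-8)
    = 0.5 + 0.5 + 0.5 + 0.0625 + 0.00390625 + 0.00390625
    = 402/256 = 1.5703125
Since 1.5703125 > 1, Kraft's inequality is NOT satisfied.
A prefix code with these lengths CANNOT exist.

Kraft sum = 1.5703125. Not satisfied.


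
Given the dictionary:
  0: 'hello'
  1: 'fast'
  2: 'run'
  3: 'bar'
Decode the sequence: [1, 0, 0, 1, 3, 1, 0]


Look up each index in the dictionary:
  1 -> 'fast'
  0 -> 'hello'
  0 -> 'hello'
  1 -> 'fast'
  3 -> 'bar'
  1 -> 'fast'
  0 -> 'hello'

Decoded: "fast hello hello fast bar fast hello"


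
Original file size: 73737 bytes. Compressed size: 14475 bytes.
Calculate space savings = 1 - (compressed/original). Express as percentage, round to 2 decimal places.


ratio = compressed/original = 14475/73737 = 0.196306
savings = 1 - ratio = 1 - 0.196306 = 0.803694
as a percentage: 0.803694 * 100 = 80.37%

Space savings = 1 - 14475/73737 = 80.37%


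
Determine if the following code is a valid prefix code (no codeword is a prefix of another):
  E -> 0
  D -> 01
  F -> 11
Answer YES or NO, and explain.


Checking each pair (does one codeword prefix another?):
  E='0' vs D='01': prefix -- VIOLATION

NO -- this is NOT a valid prefix code. E (0) is a prefix of D (01).


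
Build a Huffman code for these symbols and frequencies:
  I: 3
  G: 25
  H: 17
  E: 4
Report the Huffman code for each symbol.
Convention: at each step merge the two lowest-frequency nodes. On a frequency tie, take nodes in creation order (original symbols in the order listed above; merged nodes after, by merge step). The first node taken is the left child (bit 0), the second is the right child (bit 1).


Huffman tree construction:
Step 1: Merge I(3) + E(4) = 7
Step 2: Merge (I+E)(7) + H(17) = 24
Step 3: Merge ((I+E)+H)(24) + G(25) = 49
Read each symbol's code off the tree from the root (left child = 0, right child = 1).

Codes:
  I: 000 (length 3)
  G: 1 (length 1)
  H: 01 (length 2)
  E: 001 (length 3)
Average code length: 80/49 = 1.6327 bits/symbol


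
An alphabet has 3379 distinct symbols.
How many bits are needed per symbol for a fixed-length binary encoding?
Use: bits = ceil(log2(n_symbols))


log2(3379) = 11.7224
Bracket: 2^11 = 2048 < 3379 <= 2^12 = 4096
So ceil(log2(3379)) = 12

bits = ceil(log2(3379)) = ceil(11.7224) = 12 bits


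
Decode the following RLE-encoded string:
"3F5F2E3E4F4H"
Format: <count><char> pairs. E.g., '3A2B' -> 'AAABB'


Expanding each <count><char> pair:
  3F -> 'FFF'
  5F -> 'FFFFF'
  2E -> 'EE'
  3E -> 'EEE'
  4F -> 'FFFF'
  4H -> 'HHHH'

Decoded = FFFFFFFFEEEEEFFFFHHHH


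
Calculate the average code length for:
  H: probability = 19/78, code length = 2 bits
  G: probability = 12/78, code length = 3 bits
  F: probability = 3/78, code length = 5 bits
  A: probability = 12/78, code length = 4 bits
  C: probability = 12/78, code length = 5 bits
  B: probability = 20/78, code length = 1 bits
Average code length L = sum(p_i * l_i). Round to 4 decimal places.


Weighted contributions p_i * l_i:
  H: (19/78) * 2 = 38/78
  G: (12/78) * 3 = 36/78
  F: (3/78) * 5 = 15/78
  A: (12/78) * 4 = 48/78
  C: (12/78) * 5 = 60/78
  B: (20/78) * 1 = 20/78
Sum = (38 + 36 + 15 + 48 + 60 + 20)/78 = 217/78

L = 217/78 = 2.7821 bits/symbol


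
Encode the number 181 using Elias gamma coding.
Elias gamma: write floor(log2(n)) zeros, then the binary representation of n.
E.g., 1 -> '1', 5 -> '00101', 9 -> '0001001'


num_bits = floor(log2(181)) + 1 = 8
leading_zeros = num_bits - 1 = 7
binary(181) = 10110101

Elias gamma(181) = '0000000' + '10110101' = 000000010110101 (15 bits)


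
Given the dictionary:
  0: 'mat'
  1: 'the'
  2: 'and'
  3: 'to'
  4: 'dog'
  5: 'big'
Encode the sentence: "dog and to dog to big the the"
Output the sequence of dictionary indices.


Look up each word in the dictionary:
  'dog' -> 4
  'and' -> 2
  'to' -> 3
  'dog' -> 4
  'to' -> 3
  'big' -> 5
  'the' -> 1
  'the' -> 1

Encoded: [4, 2, 3, 4, 3, 5, 1, 1]


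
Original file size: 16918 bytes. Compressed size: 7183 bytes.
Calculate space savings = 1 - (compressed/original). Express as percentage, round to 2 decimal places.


ratio = compressed/original = 7183/16918 = 0.424577
savings = 1 - ratio = 1 - 0.424577 = 0.575423
as a percentage: 0.575423 * 100 = 57.54%

Space savings = 1 - 7183/16918 = 57.54%


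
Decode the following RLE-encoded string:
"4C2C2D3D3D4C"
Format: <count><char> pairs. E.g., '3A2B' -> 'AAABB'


Expanding each <count><char> pair:
  4C -> 'CCCC'
  2C -> 'CC'
  2D -> 'DD'
  3D -> 'DDD'
  3D -> 'DDD'
  4C -> 'CCCC'

Decoded = CCCCCCDDDDDDDDCCCC


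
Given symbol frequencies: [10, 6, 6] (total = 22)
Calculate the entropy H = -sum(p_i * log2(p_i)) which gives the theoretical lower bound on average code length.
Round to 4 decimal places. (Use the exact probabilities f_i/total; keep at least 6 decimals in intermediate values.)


Per-symbol terms -p_i * log2(p_i) with p_i = f_i/22:
  p = 10/22 = 0.454545: log2(p) = -1.137504, -p*log2(p) = 0.517047
  p = 6/22 = 0.272727: log2(p) = -1.874469, -p*log2(p) = 0.511219
  p = 6/22 = 0.272727: log2(p) = -1.874469, -p*log2(p) = 0.511219
H = 0.517047 + 0.511219 + 0.511219 = 1.539485

H = 1.5395 bits/symbol


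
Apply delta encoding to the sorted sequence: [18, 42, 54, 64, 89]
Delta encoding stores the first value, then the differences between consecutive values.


First value: 18
Deltas:
  42 - 18 = 24
  54 - 42 = 12
  64 - 54 = 10
  89 - 64 = 25


Delta encoded: [18, 24, 12, 10, 25]


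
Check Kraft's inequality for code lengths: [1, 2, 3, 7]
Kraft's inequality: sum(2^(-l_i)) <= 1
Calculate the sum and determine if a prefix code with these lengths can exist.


Sum = 2^(-1) + 2^(-2) + 2^(-3) + 2^(-7)
    = 0.5 + 0.25 + 0.125 + 0.0078125
    = 113/128 = 0.8828125
Since 0.8828125 <= 1, Kraft's inequality IS satisfied.
A prefix code with these lengths CAN exist.

Kraft sum = 0.8828125. Satisfied.


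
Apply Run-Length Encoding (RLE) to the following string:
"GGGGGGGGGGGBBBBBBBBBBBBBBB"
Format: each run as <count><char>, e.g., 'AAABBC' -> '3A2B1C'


Scanning runs left to right:
  i=0: run of 'G' x 11 -> '11G'
  i=11: run of 'B' x 15 -> '15B'

RLE = 11G15B


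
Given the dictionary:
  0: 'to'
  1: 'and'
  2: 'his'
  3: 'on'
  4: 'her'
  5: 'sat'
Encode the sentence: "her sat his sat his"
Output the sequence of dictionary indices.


Look up each word in the dictionary:
  'her' -> 4
  'sat' -> 5
  'his' -> 2
  'sat' -> 5
  'his' -> 2

Encoded: [4, 5, 2, 5, 2]


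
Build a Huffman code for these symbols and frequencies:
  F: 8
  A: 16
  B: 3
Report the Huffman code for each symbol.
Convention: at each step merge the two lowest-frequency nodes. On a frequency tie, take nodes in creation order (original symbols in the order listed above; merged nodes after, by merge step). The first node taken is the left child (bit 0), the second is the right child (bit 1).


Huffman tree construction:
Step 1: Merge B(3) + F(8) = 11
Step 2: Merge (B+F)(11) + A(16) = 27
Read each symbol's code off the tree from the root (left child = 0, right child = 1).

Codes:
  F: 01 (length 2)
  A: 1 (length 1)
  B: 00 (length 2)
Average code length: 38/27 = 1.4074 bits/symbol


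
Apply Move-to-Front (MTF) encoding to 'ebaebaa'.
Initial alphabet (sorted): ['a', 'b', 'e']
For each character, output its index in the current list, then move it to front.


MTF encoding:
'e': index 2 in ['a', 'b', 'e'] -> ['e', 'a', 'b']
'b': index 2 in ['e', 'a', 'b'] -> ['b', 'e', 'a']
'a': index 2 in ['b', 'e', 'a'] -> ['a', 'b', 'e']
'e': index 2 in ['a', 'b', 'e'] -> ['e', 'a', 'b']
'b': index 2 in ['e', 'a', 'b'] -> ['b', 'e', 'a']
'a': index 2 in ['b', 'e', 'a'] -> ['a', 'b', 'e']
'a': index 0 in ['a', 'b', 'e'] -> ['a', 'b', 'e']


Output: [2, 2, 2, 2, 2, 2, 0]


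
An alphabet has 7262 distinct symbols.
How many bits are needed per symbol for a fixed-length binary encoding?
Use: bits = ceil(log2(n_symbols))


log2(7262) = 12.8262
Bracket: 2^12 = 4096 < 7262 <= 2^13 = 8192
So ceil(log2(7262)) = 13

bits = ceil(log2(7262)) = ceil(12.8262) = 13 bits


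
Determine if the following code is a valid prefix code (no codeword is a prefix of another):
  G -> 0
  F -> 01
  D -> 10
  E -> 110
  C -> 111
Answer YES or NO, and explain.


Checking each pair (does one codeword prefix another?):
  G='0' vs F='01': prefix -- VIOLATION

NO -- this is NOT a valid prefix code. G (0) is a prefix of F (01).


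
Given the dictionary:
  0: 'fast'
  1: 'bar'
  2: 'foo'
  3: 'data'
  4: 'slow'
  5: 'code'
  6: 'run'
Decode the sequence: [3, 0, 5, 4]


Look up each index in the dictionary:
  3 -> 'data'
  0 -> 'fast'
  5 -> 'code'
  4 -> 'slow'

Decoded: "data fast code slow"


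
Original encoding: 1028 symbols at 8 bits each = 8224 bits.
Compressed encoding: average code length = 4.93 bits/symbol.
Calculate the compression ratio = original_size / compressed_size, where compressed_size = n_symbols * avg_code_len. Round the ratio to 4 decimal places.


original_size = n_symbols * orig_bits = 1028 * 8 = 8224 bits
compressed_size = n_symbols * avg_code_len = 1028 * 4.93 = 5068.04 bits
ratio = original_size / compressed_size = 8224 / 5068.04 = 1.6227

Compression ratio = 1.6227


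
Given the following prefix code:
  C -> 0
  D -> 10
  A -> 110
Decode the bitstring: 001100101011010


Decoding step by step:
Bits 0 -> C
Bits 0 -> C
Bits 110 -> A
Bits 0 -> C
Bits 10 -> D
Bits 10 -> D
Bits 110 -> A
Bits 10 -> D


Decoded message: CCACDDAD


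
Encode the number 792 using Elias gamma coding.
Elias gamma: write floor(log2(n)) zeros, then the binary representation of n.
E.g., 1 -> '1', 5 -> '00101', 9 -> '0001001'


num_bits = floor(log2(792)) + 1 = 10
leading_zeros = num_bits - 1 = 9
binary(792) = 1100011000

Elias gamma(792) = '000000000' + '1100011000' = 0000000001100011000 (19 bits)


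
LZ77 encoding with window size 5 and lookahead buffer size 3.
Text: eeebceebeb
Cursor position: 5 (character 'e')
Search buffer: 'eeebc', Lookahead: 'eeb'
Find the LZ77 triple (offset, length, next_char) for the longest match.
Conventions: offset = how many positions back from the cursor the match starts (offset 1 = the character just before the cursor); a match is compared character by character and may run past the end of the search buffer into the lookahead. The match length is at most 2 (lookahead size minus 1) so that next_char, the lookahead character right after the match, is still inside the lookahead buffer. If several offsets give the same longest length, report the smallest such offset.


Try each offset into the search buffer:
  offset=1 (pos 4, char 'c'): match length 0
  offset=2 (pos 3, char 'b'): match length 0
  offset=3 (pos 2, char 'e'): match length 1
  offset=4 (pos 1, char 'e'): match length 2
  offset=5 (pos 0, char 'e'): match length 2
Longest match has length 2, found at offsets 4, 5; take the smallest, offset 4.
next_char = character at position 5 + 2 = 7 -> 'b'

Best match: offset=4, length=2 (matching 'ee' starting at position 1)
LZ77 triple: (4, 2, 'b')


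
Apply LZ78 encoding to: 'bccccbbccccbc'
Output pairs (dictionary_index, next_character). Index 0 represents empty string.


LZ78 encoding steps:
Dictionary: {0: ''}
Step 1: w='' (idx 0), next='b' -> output (0, 'b'), add 'b' as idx 1
Step 2: w='' (idx 0), next='c' -> output (0, 'c'), add 'c' as idx 2
Step 3: w='c' (idx 2), next='c' -> output (2, 'c'), add 'cc' as idx 3
Step 4: w='c' (idx 2), next='b' -> output (2, 'b'), add 'cb' as idx 4
Step 5: w='b' (idx 1), next='c' -> output (1, 'c'), add 'bc' as idx 5
Step 6: w='cc' (idx 3), next='c' -> output (3, 'c'), add 'ccc' as idx 6
Step 7: w='bc' (idx 5), end of input -> output (5, '')


Encoded: [(0, 'b'), (0, 'c'), (2, 'c'), (2, 'b'), (1, 'c'), (3, 'c'), (5, '')]


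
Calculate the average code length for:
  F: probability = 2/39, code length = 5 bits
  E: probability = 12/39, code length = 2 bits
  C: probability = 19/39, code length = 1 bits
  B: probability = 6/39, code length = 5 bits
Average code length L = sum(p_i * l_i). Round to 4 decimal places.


Weighted contributions p_i * l_i:
  F: (2/39) * 5 = 10/39
  E: (12/39) * 2 = 24/39
  C: (19/39) * 1 = 19/39
  B: (6/39) * 5 = 30/39
Sum = (10 + 24 + 19 + 30)/39 = 83/39

L = 83/39 = 2.1282 bits/symbol


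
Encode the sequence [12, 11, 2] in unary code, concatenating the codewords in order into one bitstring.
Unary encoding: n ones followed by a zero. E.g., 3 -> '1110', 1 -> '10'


Encode each number as n ones followed by a terminating 0:
  12 -> 1111111111110 (13 bits)
  11 -> 111111111110 (12 bits)
  2 -> 110 (3 bits)
Total length = 13 + 12 + 3 = 28 bits.

Unary([12, 11, 2]) = 1111111111110111111111110110 (28 bits)


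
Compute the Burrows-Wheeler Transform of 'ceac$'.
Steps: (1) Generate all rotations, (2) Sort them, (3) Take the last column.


Rotations (sorted):
  0: $ceac -> last char: c
  1: ac$ce -> last char: e
  2: c$cea -> last char: a
  3: ceac$ -> last char: $
  4: eac$c -> last char: c


BWT = cea$c


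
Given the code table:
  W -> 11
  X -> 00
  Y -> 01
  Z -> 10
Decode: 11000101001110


Decoding:
11 -> W
00 -> X
01 -> Y
01 -> Y
00 -> X
11 -> W
10 -> Z


Result: WXYYXWZ


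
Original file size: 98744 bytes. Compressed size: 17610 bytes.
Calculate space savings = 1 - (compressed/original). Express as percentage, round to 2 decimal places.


ratio = compressed/original = 17610/98744 = 0.17834
savings = 1 - ratio = 1 - 0.17834 = 0.82166
as a percentage: 0.82166 * 100 = 82.17%

Space savings = 1 - 17610/98744 = 82.17%


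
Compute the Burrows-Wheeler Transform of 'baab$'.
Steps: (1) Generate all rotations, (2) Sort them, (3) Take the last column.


Rotations (sorted):
  0: $baab -> last char: b
  1: aab$b -> last char: b
  2: ab$ba -> last char: a
  3: b$baa -> last char: a
  4: baab$ -> last char: $


BWT = bbaa$


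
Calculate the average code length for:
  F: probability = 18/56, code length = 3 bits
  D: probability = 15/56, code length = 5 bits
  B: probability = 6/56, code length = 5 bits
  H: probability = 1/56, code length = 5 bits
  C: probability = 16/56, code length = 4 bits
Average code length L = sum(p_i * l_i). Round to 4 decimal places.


Weighted contributions p_i * l_i:
  F: (18/56) * 3 = 54/56
  D: (15/56) * 5 = 75/56
  B: (6/56) * 5 = 30/56
  H: (1/56) * 5 = 5/56
  C: (16/56) * 4 = 64/56
Sum = (54 + 75 + 30 + 5 + 64)/56 = 228/56

L = 228/56 = 4.0714 bits/symbol


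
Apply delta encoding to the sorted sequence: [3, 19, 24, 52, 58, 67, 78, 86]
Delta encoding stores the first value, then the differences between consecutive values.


First value: 3
Deltas:
  19 - 3 = 16
  24 - 19 = 5
  52 - 24 = 28
  58 - 52 = 6
  67 - 58 = 9
  78 - 67 = 11
  86 - 78 = 8


Delta encoded: [3, 16, 5, 28, 6, 9, 11, 8]


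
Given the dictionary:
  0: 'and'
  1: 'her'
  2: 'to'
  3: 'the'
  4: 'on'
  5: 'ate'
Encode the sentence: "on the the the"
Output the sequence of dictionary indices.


Look up each word in the dictionary:
  'on' -> 4
  'the' -> 3
  'the' -> 3
  'the' -> 3

Encoded: [4, 3, 3, 3]


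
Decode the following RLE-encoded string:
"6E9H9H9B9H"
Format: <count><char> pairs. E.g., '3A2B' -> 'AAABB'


Expanding each <count><char> pair:
  6E -> 'EEEEEE'
  9H -> 'HHHHHHHHH'
  9H -> 'HHHHHHHHH'
  9B -> 'BBBBBBBBB'
  9H -> 'HHHHHHHHH'

Decoded = EEEEEEHHHHHHHHHHHHHHHHHHBBBBBBBBBHHHHHHHHH


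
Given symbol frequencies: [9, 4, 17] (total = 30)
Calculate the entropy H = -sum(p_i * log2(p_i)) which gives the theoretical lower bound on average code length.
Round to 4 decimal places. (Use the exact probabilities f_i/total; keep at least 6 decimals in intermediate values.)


Per-symbol terms -p_i * log2(p_i) with p_i = f_i/30:
  p = 9/30 = 0.300000: log2(p) = -1.736966, -p*log2(p) = 0.521090
  p = 4/30 = 0.133333: log2(p) = -2.906891, -p*log2(p) = 0.387585
  p = 17/30 = 0.566667: log2(p) = -0.819428, -p*log2(p) = 0.464342
H = 0.521090 + 0.387585 + 0.464342 = 1.373017

H = 1.373 bits/symbol


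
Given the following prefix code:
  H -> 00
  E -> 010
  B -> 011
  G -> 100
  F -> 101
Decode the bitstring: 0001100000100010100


Decoding step by step:
Bits 00 -> H
Bits 011 -> B
Bits 00 -> H
Bits 00 -> H
Bits 010 -> E
Bits 00 -> H
Bits 101 -> F
Bits 00 -> H


Decoded message: HBHHEHFH


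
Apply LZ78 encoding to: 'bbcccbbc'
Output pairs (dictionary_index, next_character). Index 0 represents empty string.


LZ78 encoding steps:
Dictionary: {0: ''}
Step 1: w='' (idx 0), next='b' -> output (0, 'b'), add 'b' as idx 1
Step 2: w='b' (idx 1), next='c' -> output (1, 'c'), add 'bc' as idx 2
Step 3: w='' (idx 0), next='c' -> output (0, 'c'), add 'c' as idx 3
Step 4: w='c' (idx 3), next='b' -> output (3, 'b'), add 'cb' as idx 4
Step 5: w='bc' (idx 2), end of input -> output (2, '')


Encoded: [(0, 'b'), (1, 'c'), (0, 'c'), (3, 'b'), (2, '')]


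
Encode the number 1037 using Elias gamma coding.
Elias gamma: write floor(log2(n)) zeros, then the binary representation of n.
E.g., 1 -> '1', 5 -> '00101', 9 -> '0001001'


num_bits = floor(log2(1037)) + 1 = 11
leading_zeros = num_bits - 1 = 10
binary(1037) = 10000001101

Elias gamma(1037) = '0000000000' + '10000001101' = 000000000010000001101 (21 bits)


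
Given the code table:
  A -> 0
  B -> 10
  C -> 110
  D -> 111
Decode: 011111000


Decoding:
0 -> A
111 -> D
110 -> C
0 -> A
0 -> A


Result: ADCAA


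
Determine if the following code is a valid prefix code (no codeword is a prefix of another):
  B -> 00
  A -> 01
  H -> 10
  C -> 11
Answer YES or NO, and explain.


Checking each pair (does one codeword prefix another?):
  B='00' vs A='01': no prefix
  B='00' vs H='10': no prefix
  B='00' vs C='11': no prefix
  A='01' vs B='00': no prefix
  A='01' vs H='10': no prefix
  A='01' vs C='11': no prefix
  H='10' vs B='00': no prefix
  H='10' vs A='01': no prefix
  H='10' vs C='11': no prefix
  C='11' vs B='00': no prefix
  C='11' vs A='01': no prefix
  C='11' vs H='10': no prefix
No violation found over all pairs.

YES -- this is a valid prefix code. No codeword is a prefix of any other codeword.


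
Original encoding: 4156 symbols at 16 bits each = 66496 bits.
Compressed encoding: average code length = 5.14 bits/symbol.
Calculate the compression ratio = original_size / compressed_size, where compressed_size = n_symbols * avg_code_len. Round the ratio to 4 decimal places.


original_size = n_symbols * orig_bits = 4156 * 16 = 66496 bits
compressed_size = n_symbols * avg_code_len = 4156 * 5.14 = 21361.84 bits
ratio = original_size / compressed_size = 66496 / 21361.84 = 3.1128

Compression ratio = 3.1128


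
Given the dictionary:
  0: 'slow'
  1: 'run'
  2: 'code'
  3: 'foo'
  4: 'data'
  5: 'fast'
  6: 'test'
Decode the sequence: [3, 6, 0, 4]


Look up each index in the dictionary:
  3 -> 'foo'
  6 -> 'test'
  0 -> 'slow'
  4 -> 'data'

Decoded: "foo test slow data"


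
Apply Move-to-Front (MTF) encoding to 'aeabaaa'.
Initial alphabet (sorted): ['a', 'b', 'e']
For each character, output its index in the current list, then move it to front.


MTF encoding:
'a': index 0 in ['a', 'b', 'e'] -> ['a', 'b', 'e']
'e': index 2 in ['a', 'b', 'e'] -> ['e', 'a', 'b']
'a': index 1 in ['e', 'a', 'b'] -> ['a', 'e', 'b']
'b': index 2 in ['a', 'e', 'b'] -> ['b', 'a', 'e']
'a': index 1 in ['b', 'a', 'e'] -> ['a', 'b', 'e']
'a': index 0 in ['a', 'b', 'e'] -> ['a', 'b', 'e']
'a': index 0 in ['a', 'b', 'e'] -> ['a', 'b', 'e']


Output: [0, 2, 1, 2, 1, 0, 0]


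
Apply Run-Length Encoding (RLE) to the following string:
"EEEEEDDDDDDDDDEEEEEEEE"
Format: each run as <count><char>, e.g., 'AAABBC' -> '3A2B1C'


Scanning runs left to right:
  i=0: run of 'E' x 5 -> '5E'
  i=5: run of 'D' x 9 -> '9D'
  i=14: run of 'E' x 8 -> '8E'

RLE = 5E9D8E


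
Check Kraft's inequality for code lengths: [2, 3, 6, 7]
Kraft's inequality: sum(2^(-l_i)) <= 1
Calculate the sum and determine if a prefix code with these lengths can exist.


Sum = 2^(-2) + 2^(-3) + 2^(-6) + 2^(-7)
    = 0.25 + 0.125 + 0.015625 + 0.0078125
    = 51/128 = 0.3984375
Since 0.3984375 <= 1, Kraft's inequality IS satisfied.
A prefix code with these lengths CAN exist.

Kraft sum = 0.3984375. Satisfied.


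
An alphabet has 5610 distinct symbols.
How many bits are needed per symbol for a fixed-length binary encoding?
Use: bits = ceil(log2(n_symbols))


log2(5610) = 12.4538
Bracket: 2^12 = 4096 < 5610 <= 2^13 = 8192
So ceil(log2(5610)) = 13

bits = ceil(log2(5610)) = ceil(12.4538) = 13 bits


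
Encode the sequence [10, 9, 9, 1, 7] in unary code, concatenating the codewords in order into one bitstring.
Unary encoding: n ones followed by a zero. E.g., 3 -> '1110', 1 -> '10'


Encode each number as n ones followed by a terminating 0:
  10 -> 11111111110 (11 bits)
  9 -> 1111111110 (10 bits)
  9 -> 1111111110 (10 bits)
  1 -> 10 (2 bits)
  7 -> 11111110 (8 bits)
Total length = 11 + 10 + 10 + 2 + 8 = 41 bits.

Unary([10, 9, 9, 1, 7]) = 11111111110111111111011111111101011111110 (41 bits)


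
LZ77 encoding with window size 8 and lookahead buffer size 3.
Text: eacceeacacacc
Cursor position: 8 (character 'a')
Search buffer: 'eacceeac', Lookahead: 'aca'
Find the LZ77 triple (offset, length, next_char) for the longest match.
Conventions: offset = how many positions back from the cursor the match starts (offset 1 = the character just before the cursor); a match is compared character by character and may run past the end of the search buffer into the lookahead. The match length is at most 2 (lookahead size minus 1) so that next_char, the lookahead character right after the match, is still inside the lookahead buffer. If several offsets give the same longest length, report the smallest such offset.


Try each offset into the search buffer:
  offset=1 (pos 7, char 'c'): match length 0
  offset=2 (pos 6, char 'a'): match length 2
  offset=3 (pos 5, char 'e'): match length 0
  offset=4 (pos 4, char 'e'): match length 0
  offset=5 (pos 3, char 'c'): match length 0
  offset=6 (pos 2, char 'c'): match length 0
  offset=7 (pos 1, char 'a'): match length 2
  offset=8 (pos 0, char 'e'): match length 0
Longest match has length 2, found at offsets 2, 7; take the smallest, offset 2.
next_char = character at position 8 + 2 = 10 -> 'a'

Best match: offset=2, length=2 (matching 'ac' starting at position 6)
LZ77 triple: (2, 2, 'a')


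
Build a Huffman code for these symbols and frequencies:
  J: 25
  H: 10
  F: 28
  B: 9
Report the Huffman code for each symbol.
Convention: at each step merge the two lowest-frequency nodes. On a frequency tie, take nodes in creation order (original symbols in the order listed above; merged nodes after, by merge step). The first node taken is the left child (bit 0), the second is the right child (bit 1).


Huffman tree construction:
Step 1: Merge B(9) + H(10) = 19
Step 2: Merge (B+H)(19) + J(25) = 44
Step 3: Merge F(28) + ((B+H)+J)(44) = 72
Read each symbol's code off the tree from the root (left child = 0, right child = 1).

Codes:
  J: 11 (length 2)
  H: 101 (length 3)
  F: 0 (length 1)
  B: 100 (length 3)
Average code length: 135/72 = 1.8750 bits/symbol


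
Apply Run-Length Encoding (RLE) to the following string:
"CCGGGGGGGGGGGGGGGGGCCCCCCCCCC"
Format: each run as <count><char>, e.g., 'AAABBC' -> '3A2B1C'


Scanning runs left to right:
  i=0: run of 'C' x 2 -> '2C'
  i=2: run of 'G' x 17 -> '17G'
  i=19: run of 'C' x 10 -> '10C'

RLE = 2C17G10C


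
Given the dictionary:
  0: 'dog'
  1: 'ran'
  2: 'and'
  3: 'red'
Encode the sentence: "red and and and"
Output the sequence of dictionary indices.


Look up each word in the dictionary:
  'red' -> 3
  'and' -> 2
  'and' -> 2
  'and' -> 2

Encoded: [3, 2, 2, 2]


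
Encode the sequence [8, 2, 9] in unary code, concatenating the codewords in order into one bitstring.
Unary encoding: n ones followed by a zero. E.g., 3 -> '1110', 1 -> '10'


Encode each number as n ones followed by a terminating 0:
  8 -> 111111110 (9 bits)
  2 -> 110 (3 bits)
  9 -> 1111111110 (10 bits)
Total length = 9 + 3 + 10 = 22 bits.

Unary([8, 2, 9]) = 1111111101101111111110 (22 bits)


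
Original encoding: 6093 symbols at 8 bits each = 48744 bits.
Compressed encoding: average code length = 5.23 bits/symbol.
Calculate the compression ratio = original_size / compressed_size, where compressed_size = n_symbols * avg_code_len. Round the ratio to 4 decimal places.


original_size = n_symbols * orig_bits = 6093 * 8 = 48744 bits
compressed_size = n_symbols * avg_code_len = 6093 * 5.23 = 31866.39 bits
ratio = original_size / compressed_size = 48744 / 31866.39 = 1.5296

Compression ratio = 1.5296


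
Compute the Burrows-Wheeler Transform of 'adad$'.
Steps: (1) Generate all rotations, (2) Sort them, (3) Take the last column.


Rotations (sorted):
  0: $adad -> last char: d
  1: ad$ad -> last char: d
  2: adad$ -> last char: $
  3: d$ada -> last char: a
  4: dad$a -> last char: a


BWT = dd$aa


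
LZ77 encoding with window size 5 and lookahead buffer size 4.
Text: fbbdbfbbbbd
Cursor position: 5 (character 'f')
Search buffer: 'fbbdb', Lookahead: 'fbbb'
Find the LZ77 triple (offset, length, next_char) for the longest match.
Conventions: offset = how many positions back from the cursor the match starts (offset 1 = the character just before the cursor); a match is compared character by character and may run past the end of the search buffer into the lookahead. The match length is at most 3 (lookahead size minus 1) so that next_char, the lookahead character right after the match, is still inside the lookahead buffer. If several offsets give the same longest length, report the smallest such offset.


Try each offset into the search buffer:
  offset=1 (pos 4, char 'b'): match length 0
  offset=2 (pos 3, char 'd'): match length 0
  offset=3 (pos 2, char 'b'): match length 0
  offset=4 (pos 1, char 'b'): match length 0
  offset=5 (pos 0, char 'f'): match length 3
Longest match has length 3 at offset 5.
next_char = character at position 5 + 3 = 8 -> 'b'

Best match: offset=5, length=3 (matching 'fbb' starting at position 0)
LZ77 triple: (5, 3, 'b')
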